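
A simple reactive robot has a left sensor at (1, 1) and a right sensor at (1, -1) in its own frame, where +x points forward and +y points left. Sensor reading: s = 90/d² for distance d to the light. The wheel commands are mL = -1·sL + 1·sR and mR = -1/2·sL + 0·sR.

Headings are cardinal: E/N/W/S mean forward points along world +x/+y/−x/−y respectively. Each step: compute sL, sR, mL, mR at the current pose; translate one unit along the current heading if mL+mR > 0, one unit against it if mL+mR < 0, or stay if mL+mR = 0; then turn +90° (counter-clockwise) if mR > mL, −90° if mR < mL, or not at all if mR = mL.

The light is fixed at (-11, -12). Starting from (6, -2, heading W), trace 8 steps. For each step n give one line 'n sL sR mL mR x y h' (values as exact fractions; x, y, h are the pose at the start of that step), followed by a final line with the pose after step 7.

0 90/337 90/377 -3600/127049 -45/337 6 -2 W
1 9/41 45/241 -324/9881 -9/82 7 -2 N
2 90/461 18/85 648/39185 -45/461 7 -3 E
3 45/194 9/32 153/3104 -45/388 6 -3 S
4 90/337 90/377 -3600/127049 -45/337 6 -2 W
5 9/41 45/241 -324/9881 -9/82 7 -2 N
6 90/461 18/85 648/39185 -45/461 7 -3 E
7 45/194 9/32 153/3104 -45/388 6 -3 S
final 6 -2 W

n=0: pose=(6,-2,W); sL=90/337, sR=90/377; mL=-3600/127049, mR=-45/337; mL+mR=-20565/127049 → advance -1; mR−mL=-13365/127049 → turn -1·90°
n=1: pose=(7,-2,N); sL=9/41, sR=45/241; mL=-324/9881, mR=-9/82; mL+mR=-2817/19762 → advance -1; mR−mL=-1521/19762 → turn -1·90°
n=2: pose=(7,-3,E); sL=90/461, sR=18/85; mL=648/39185, mR=-45/461; mL+mR=-3177/39185 → advance -1; mR−mL=-4473/39185 → turn -1·90°
n=3: pose=(6,-3,S); sL=45/194, sR=9/32; mL=153/3104, mR=-45/388; mL+mR=-207/3104 → advance -1; mR−mL=-513/3104 → turn -1·90°
n=4: pose=(6,-2,W); sL=90/337, sR=90/377; mL=-3600/127049, mR=-45/337; mL+mR=-20565/127049 → advance -1; mR−mL=-13365/127049 → turn -1·90°
n=5: pose=(7,-2,N); sL=9/41, sR=45/241; mL=-324/9881, mR=-9/82; mL+mR=-2817/19762 → advance -1; mR−mL=-1521/19762 → turn -1·90°
n=6: pose=(7,-3,E); sL=90/461, sR=18/85; mL=648/39185, mR=-45/461; mL+mR=-3177/39185 → advance -1; mR−mL=-4473/39185 → turn -1·90°
n=7: pose=(6,-3,S); sL=45/194, sR=9/32; mL=153/3104, mR=-45/388; mL+mR=-207/3104 → advance -1; mR−mL=-513/3104 → turn -1·90°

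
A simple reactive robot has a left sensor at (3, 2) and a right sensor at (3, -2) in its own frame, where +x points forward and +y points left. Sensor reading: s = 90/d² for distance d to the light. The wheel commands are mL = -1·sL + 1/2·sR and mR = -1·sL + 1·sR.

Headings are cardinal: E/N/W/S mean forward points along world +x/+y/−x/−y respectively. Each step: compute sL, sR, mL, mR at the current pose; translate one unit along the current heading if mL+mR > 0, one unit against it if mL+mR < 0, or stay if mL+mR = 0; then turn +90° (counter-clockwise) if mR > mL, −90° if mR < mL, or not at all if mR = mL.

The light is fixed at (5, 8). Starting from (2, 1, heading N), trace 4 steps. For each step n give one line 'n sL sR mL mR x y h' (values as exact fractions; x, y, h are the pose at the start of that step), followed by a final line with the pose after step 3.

0 90/41 90/17 315/697 2160/697 2 1 N
1 9/10 45/26 -9/260 54/65 2 2 W
2 18/17 10/13 -149/221 -64/221 1 2 S
3 9 9/5 -81/10 -36/5 1 3 E
final 0 3 N

n=0: pose=(2,1,N); sL=90/41, sR=90/17; mL=315/697, mR=2160/697; mL+mR=2475/697 → advance +1; mR−mL=45/17 → turn +1·90°
n=1: pose=(2,2,W); sL=9/10, sR=45/26; mL=-9/260, mR=54/65; mL+mR=207/260 → advance +1; mR−mL=45/52 → turn +1·90°
n=2: pose=(1,2,S); sL=18/17, sR=10/13; mL=-149/221, mR=-64/221; mL+mR=-213/221 → advance -1; mR−mL=5/13 → turn +1·90°
n=3: pose=(1,3,E); sL=9, sR=9/5; mL=-81/10, mR=-36/5; mL+mR=-153/10 → advance -1; mR−mL=9/10 → turn +1·90°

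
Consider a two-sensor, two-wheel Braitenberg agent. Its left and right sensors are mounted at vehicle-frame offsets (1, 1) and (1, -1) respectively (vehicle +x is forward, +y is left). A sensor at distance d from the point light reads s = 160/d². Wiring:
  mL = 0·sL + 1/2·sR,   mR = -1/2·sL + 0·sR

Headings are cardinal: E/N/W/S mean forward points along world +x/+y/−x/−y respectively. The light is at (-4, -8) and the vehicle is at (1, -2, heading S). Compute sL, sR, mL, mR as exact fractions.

160/61 160/41 80/41 -80/61

left sensor world pos  = (2, -3); dL² = 61
right sensor world pos = (0, -3); dR² = 41
sL = 160/61 = 160/61
sR = 160/41 = 160/41
mL = 0·sL + 1/2·sR = 80/41
mR = -1/2·sL + 0·sR = -80/61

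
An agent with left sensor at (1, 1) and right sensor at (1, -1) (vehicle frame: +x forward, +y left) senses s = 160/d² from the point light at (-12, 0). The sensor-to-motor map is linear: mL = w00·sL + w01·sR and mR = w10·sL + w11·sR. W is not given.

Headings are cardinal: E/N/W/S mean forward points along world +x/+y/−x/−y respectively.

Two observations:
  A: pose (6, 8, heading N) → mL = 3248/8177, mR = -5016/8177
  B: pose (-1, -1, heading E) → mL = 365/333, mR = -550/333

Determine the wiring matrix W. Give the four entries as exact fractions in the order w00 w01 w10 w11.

1/2 1/2 -1 -1/2

obs A: pose=(6,8,N) → sL=16/37, sR=80/221, mL=3248/8177, mR=-5016/8177
obs B: pose=(-1,-1,E) → sL=10/9, sR=40/37, mL=365/333, mR=-550/333
sensor matrix S = [[16/37, 80/221], [10/9, 40/37]]; det S = 177760/2722941
solve [mL_A; mL_B] = S·[w00; w01] and [mR_A; mR_B] = S·[w10; w11]:
  w00 = 1/2, w01 = 1/2, w10 = -1, w11 = -1/2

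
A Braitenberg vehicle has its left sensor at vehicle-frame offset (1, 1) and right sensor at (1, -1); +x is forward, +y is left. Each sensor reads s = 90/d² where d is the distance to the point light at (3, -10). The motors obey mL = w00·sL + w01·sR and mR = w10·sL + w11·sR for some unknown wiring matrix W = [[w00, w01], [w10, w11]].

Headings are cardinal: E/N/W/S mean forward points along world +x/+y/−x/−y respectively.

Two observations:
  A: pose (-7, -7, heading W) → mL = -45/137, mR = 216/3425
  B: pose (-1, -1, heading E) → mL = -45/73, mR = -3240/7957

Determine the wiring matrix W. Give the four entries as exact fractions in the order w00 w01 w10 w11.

obs A: pose=(-7,-7,W) → sL=18/25, sR=90/137, mL=-45/137, mR=216/3425
obs B: pose=(-1,-1,E) → sL=90/109, sR=90/73, mL=-45/73, mR=-3240/7957
sensor matrix S = [[18/25, 90/137], [90/109, 90/73]]; det S = 1881792/5450545
solve [mL_A; mL_B] = S·[w00; w01] and [mR_A; mR_B] = S·[w10; w11]:
  w00 = 0, w01 = -1/2, w10 = 1, w11 = -1

0 -1/2 1 -1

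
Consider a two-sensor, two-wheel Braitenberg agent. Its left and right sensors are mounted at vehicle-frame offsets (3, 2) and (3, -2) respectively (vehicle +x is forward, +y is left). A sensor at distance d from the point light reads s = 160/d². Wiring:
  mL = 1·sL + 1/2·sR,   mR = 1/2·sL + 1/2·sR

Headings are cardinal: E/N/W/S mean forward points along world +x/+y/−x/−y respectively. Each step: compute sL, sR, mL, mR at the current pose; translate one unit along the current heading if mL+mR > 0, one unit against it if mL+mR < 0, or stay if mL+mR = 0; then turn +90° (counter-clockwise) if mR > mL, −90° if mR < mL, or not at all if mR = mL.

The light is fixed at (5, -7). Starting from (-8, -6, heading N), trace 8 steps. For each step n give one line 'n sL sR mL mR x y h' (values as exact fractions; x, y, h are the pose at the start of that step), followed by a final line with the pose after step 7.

0 160/241 160/137 41200/33017 30240/33017 -8 -6 N
1 40/29 8/5 316/145 216/145 -8 -5 E
2 160/101 160/197 39600/19897 23840/19897 -7 -5 S
3 80/113 80/117 13880/13221 9200/13221 -7 -6 W
4 160/241 160/137 41200/33017 30240/33017 -8 -6 N
5 40/29 8/5 316/145 216/145 -8 -5 E
6 160/101 160/197 39600/19897 23840/19897 -7 -5 S
7 80/113 80/117 13880/13221 9200/13221 -7 -6 W
final -8 -6 N

n=0: pose=(-8,-6,N); sL=160/241, sR=160/137; mL=41200/33017, mR=30240/33017; mL+mR=71440/33017 → advance +1; mR−mL=-80/241 → turn -1·90°
n=1: pose=(-8,-5,E); sL=40/29, sR=8/5; mL=316/145, mR=216/145; mL+mR=532/145 → advance +1; mR−mL=-20/29 → turn -1·90°
n=2: pose=(-7,-5,S); sL=160/101, sR=160/197; mL=39600/19897, mR=23840/19897; mL+mR=63440/19897 → advance +1; mR−mL=-80/101 → turn -1·90°
n=3: pose=(-7,-6,W); sL=80/113, sR=80/117; mL=13880/13221, mR=9200/13221; mL+mR=23080/13221 → advance +1; mR−mL=-40/113 → turn -1·90°
n=4: pose=(-8,-6,N); sL=160/241, sR=160/137; mL=41200/33017, mR=30240/33017; mL+mR=71440/33017 → advance +1; mR−mL=-80/241 → turn -1·90°
n=5: pose=(-8,-5,E); sL=40/29, sR=8/5; mL=316/145, mR=216/145; mL+mR=532/145 → advance +1; mR−mL=-20/29 → turn -1·90°
n=6: pose=(-7,-5,S); sL=160/101, sR=160/197; mL=39600/19897, mR=23840/19897; mL+mR=63440/19897 → advance +1; mR−mL=-80/101 → turn -1·90°
n=7: pose=(-7,-6,W); sL=80/113, sR=80/117; mL=13880/13221, mR=9200/13221; mL+mR=23080/13221 → advance +1; mR−mL=-40/113 → turn -1·90°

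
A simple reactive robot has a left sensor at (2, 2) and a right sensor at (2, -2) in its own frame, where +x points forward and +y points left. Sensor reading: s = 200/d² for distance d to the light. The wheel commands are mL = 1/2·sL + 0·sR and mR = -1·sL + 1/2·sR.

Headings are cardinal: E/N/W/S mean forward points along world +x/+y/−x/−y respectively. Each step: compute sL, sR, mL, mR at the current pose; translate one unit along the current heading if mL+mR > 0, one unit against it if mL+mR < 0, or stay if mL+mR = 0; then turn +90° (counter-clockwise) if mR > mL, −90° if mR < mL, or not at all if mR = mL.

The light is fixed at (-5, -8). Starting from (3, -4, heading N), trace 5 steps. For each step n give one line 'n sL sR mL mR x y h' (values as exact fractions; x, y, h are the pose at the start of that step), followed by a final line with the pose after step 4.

n=0: pose=(3,-4,N); sL=25/9, sR=25/17; mL=25/18, mR=-625/306; mL+mR=-100/153 → advance -1; mR−mL=-175/51 → turn -1·90°
n=1: pose=(3,-5,E); sL=8/5, sR=200/101; mL=4/5, mR=-308/505; mL+mR=96/505 → advance +1; mR−mL=-712/505 → turn -1·90°
n=2: pose=(4,-5,S); sL=100/61, sR=4; mL=50/61, mR=22/61; mL+mR=72/61 → advance +1; mR−mL=-28/61 → turn -1·90°
n=3: pose=(4,-6,W); sL=200/49, sR=40/13; mL=100/49, mR=-1620/637; mL+mR=-320/637 → advance -1; mR−mL=-2920/637 → turn -1·90°
n=4: pose=(5,-6,N); sL=5/2, sR=5/4; mL=5/4, mR=-15/8; mL+mR=-5/8 → advance -1; mR−mL=-25/8 → turn -1·90°

0 25/9 25/17 25/18 -625/306 3 -4 N
1 8/5 200/101 4/5 -308/505 3 -5 E
2 100/61 4 50/61 22/61 4 -5 S
3 200/49 40/13 100/49 -1620/637 4 -6 W
4 5/2 5/4 5/4 -15/8 5 -6 N
final 5 -7 E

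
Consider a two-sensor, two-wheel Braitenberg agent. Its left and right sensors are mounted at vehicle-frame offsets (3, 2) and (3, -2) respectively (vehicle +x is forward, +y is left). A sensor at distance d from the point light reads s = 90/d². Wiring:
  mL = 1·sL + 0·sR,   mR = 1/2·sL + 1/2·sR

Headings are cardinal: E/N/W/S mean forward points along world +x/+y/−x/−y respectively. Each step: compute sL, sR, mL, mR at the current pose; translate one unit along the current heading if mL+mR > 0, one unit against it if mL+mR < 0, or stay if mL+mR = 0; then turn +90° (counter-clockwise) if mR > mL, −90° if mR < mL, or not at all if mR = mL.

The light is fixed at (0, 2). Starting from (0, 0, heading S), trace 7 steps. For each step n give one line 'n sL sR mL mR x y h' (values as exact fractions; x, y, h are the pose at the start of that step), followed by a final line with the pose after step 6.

n=0: pose=(0,0,S); sL=90/29, sR=90/29; mL=90/29, mR=90/29; mL+mR=180/29 → advance +1; mR−mL=0 → turn +0·90°
n=1: pose=(0,-1,S); sL=9/4, sR=9/4; mL=9/4, mR=9/4; mL+mR=9/2 → advance +1; mR−mL=0 → turn +0·90°
n=2: pose=(0,-2,S); sL=90/53, sR=90/53; mL=90/53, mR=90/53; mL+mR=180/53 → advance +1; mR−mL=0 → turn +0·90°
n=3: pose=(0,-3,S); sL=45/34, sR=45/34; mL=45/34, mR=45/34; mL+mR=45/17 → advance +1; mR−mL=0 → turn +0·90°
n=4: pose=(0,-4,S); sL=18/17, sR=18/17; mL=18/17, mR=18/17; mL+mR=36/17 → advance +1; mR−mL=0 → turn +0·90°
n=5: pose=(0,-5,S); sL=45/52, sR=45/52; mL=45/52, mR=45/52; mL+mR=45/26 → advance +1; mR−mL=0 → turn +0·90°
n=6: pose=(0,-6,S); sL=18/25, sR=18/25; mL=18/25, mR=18/25; mL+mR=36/25 → advance +1; mR−mL=0 → turn +0·90°

0 90/29 90/29 90/29 90/29 0 0 S
1 9/4 9/4 9/4 9/4 0 -1 S
2 90/53 90/53 90/53 90/53 0 -2 S
3 45/34 45/34 45/34 45/34 0 -3 S
4 18/17 18/17 18/17 18/17 0 -4 S
5 45/52 45/52 45/52 45/52 0 -5 S
6 18/25 18/25 18/25 18/25 0 -6 S
final 0 -7 S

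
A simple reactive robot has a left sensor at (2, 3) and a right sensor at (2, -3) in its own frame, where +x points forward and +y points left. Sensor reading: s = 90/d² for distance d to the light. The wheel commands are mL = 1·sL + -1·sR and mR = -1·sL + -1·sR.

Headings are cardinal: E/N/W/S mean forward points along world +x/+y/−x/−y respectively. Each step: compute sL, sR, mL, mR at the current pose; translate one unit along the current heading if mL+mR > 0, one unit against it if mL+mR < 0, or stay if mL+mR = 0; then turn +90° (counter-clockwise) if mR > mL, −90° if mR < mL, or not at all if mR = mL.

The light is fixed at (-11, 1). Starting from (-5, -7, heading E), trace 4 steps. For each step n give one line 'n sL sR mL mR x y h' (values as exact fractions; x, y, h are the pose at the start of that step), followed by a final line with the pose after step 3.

0 90/89 18/37 1728/3293 -4932/3293 -5 -7 E
1 45/82 45/52 -675/2132 -3015/2132 -6 -7 S
2 90/109 18/5 -1512/545 -2412/545 -6 -6 W
3 45/17 45/53 1620/901 -3150/901 -5 -6 N
final -5 -7 E

n=0: pose=(-5,-7,E); sL=90/89, sR=18/37; mL=1728/3293, mR=-4932/3293; mL+mR=-36/37 → advance -1; mR−mL=-180/89 → turn -1·90°
n=1: pose=(-6,-7,S); sL=45/82, sR=45/52; mL=-675/2132, mR=-3015/2132; mL+mR=-45/26 → advance -1; mR−mL=-45/41 → turn -1·90°
n=2: pose=(-6,-6,W); sL=90/109, sR=18/5; mL=-1512/545, mR=-2412/545; mL+mR=-36/5 → advance -1; mR−mL=-180/109 → turn -1·90°
n=3: pose=(-5,-6,N); sL=45/17, sR=45/53; mL=1620/901, mR=-3150/901; mL+mR=-90/53 → advance -1; mR−mL=-90/17 → turn -1·90°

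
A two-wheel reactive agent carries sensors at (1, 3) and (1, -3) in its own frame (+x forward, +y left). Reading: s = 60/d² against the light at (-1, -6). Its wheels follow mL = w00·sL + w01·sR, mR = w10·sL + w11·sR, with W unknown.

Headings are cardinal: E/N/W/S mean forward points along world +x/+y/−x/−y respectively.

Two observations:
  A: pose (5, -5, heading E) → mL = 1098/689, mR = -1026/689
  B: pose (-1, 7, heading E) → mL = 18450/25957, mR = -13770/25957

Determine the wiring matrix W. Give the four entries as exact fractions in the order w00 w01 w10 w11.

1/2 1 -1 -1/2

obs A: pose=(5,-5,E) → sL=12/13, sR=60/53, mL=1098/689, mR=-1026/689
obs B: pose=(-1,7,E) → sL=60/257, sR=60/101, mL=18450/25957, mR=-13770/25957
sensor matrix S = [[12/13, 60/53], [60/257, 60/101]]; det S = 5080320/17884373
solve [mL_A; mL_B] = S·[w00; w01] and [mR_A; mR_B] = S·[w10; w11]:
  w00 = 1/2, w01 = 1, w10 = -1, w11 = -1/2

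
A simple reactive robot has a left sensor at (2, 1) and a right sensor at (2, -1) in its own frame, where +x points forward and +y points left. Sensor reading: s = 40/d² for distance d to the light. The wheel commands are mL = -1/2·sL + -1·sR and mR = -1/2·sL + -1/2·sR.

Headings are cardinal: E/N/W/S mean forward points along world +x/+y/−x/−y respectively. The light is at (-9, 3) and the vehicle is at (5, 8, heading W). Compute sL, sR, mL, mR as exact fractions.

left sensor world pos  = (3, 7); dL² = 160
right sensor world pos = (3, 9); dR² = 180
sL = 40/160 = 1/4
sR = 40/180 = 2/9
mL = -1/2·sL + -1·sR = -25/72
mR = -1/2·sL + -1/2·sR = -17/72

1/4 2/9 -25/72 -17/72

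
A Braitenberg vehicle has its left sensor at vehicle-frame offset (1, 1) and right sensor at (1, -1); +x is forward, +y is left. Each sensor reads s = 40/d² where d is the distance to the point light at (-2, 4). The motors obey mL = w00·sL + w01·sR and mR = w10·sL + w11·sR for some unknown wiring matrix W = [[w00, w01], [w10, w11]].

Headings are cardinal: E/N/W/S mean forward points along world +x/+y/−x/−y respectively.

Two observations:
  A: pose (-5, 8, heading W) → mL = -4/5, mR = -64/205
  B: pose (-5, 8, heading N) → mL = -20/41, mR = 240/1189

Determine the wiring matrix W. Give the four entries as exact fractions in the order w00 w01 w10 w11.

obs A: pose=(-5,8,W) → sL=8/5, sR=40/41, mL=-4/5, mR=-64/205
obs B: pose=(-5,8,N) → sL=40/41, sR=40/29, mL=-20/41, mR=240/1189
sensor matrix S = [[8/5, 40/41], [40/41, 40/29]]; det S = 61184/48749
solve [mL_A; mL_B] = S·[w00; w01] and [mR_A; mR_B] = S·[w10; w11]:
  w00 = -1/2, w01 = 0, w10 = -1/2, w11 = 1/2

-1/2 0 -1/2 1/2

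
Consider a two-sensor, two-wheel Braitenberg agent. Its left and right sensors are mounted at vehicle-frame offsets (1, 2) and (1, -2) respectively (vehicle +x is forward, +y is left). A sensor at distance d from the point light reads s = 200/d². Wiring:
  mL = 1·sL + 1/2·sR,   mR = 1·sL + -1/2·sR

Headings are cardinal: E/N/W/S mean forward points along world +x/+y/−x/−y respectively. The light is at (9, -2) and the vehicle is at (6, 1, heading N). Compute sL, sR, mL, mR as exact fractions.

200/41 200/17 7500/697 -700/697

left sensor world pos  = (4, 2); dL² = 41
right sensor world pos = (8, 2); dR² = 17
sL = 200/41 = 200/41
sR = 200/17 = 200/17
mL = 1·sL + 1/2·sR = 7500/697
mR = 1·sL + -1/2·sR = -700/697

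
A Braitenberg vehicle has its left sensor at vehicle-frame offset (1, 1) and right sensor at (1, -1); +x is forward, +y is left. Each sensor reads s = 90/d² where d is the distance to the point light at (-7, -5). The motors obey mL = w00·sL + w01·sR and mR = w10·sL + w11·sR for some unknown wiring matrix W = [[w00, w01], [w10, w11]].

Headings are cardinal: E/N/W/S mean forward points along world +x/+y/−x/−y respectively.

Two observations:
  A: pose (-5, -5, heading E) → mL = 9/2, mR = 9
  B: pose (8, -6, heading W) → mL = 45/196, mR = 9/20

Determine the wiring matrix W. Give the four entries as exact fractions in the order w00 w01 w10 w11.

0 1/2 1 0

obs A: pose=(-5,-5,E) → sL=9, sR=9, mL=9/2, mR=9
obs B: pose=(8,-6,W) → sL=9/20, sR=45/98, mL=45/196, mR=9/20
sensor matrix S = [[9, 9], [9/20, 45/98]]; det S = 81/980
solve [mL_A; mL_B] = S·[w00; w01] and [mR_A; mR_B] = S·[w10; w11]:
  w00 = 0, w01 = 1/2, w10 = 1, w11 = 0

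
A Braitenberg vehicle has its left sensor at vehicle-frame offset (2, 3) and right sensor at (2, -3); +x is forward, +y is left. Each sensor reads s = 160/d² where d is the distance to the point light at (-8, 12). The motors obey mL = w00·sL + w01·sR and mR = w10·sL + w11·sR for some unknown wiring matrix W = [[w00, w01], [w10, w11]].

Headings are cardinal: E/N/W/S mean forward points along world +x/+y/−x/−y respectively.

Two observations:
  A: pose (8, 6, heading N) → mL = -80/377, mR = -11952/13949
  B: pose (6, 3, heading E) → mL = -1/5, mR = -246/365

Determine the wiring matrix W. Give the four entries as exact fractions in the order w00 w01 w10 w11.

obs A: pose=(8,6,N) → sL=32/37, sR=160/377, mL=-80/377, mR=-11952/13949
obs B: pose=(6,3,E) → sL=40/73, sR=2/5, mL=-1/5, mR=-246/365
sensor matrix S = [[32/37, 160/377], [40/73, 2/5]]; det S = 577344/5091385
solve [mL_A; mL_B] = S·[w00; w01] and [mR_A; mR_B] = S·[w10; w11]:
  w00 = 0, w01 = -1/2, w10 = -1/2, w11 = -1

0 -1/2 -1/2 -1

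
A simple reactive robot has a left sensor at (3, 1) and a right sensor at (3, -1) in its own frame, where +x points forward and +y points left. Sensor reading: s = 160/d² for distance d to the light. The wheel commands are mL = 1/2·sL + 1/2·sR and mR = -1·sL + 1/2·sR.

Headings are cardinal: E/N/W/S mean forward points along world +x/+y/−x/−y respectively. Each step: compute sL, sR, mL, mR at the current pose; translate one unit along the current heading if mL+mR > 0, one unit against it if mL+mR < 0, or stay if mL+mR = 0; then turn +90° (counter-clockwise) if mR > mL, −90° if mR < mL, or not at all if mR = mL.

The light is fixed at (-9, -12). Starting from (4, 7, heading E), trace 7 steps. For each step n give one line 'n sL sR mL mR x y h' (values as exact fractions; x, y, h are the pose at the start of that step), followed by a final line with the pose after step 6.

n=0: pose=(4,7,E); sL=10/41, sR=8/29; mL=309/1189, mR=-126/1189; mL+mR=183/1189 → advance +1; mR−mL=-15/41 → turn -1·90°
n=1: pose=(5,7,S); sL=160/481, sR=32/85; mL=14496/40885, mR=-5904/40885; mL+mR=8592/40885 → advance +1; mR−mL=-240/481 → turn -1·90°
n=2: pose=(5,6,W); sL=16/41, sR=80/241; mL=3568/9881, mR=-2216/9881; mL+mR=1352/9881 → advance +1; mR−mL=-24/41 → turn -1·90°
n=3: pose=(4,6,N); sL=32/117, sR=160/637; mL=1504/5733, mR=-848/5733; mL+mR=656/5733 → advance +1; mR−mL=-16/39 → turn -1·90°
n=4: pose=(4,7,E); sL=10/41, sR=8/29; mL=309/1189, mR=-126/1189; mL+mR=183/1189 → advance +1; mR−mL=-15/41 → turn -1·90°
n=5: pose=(5,7,S); sL=160/481, sR=32/85; mL=14496/40885, mR=-5904/40885; mL+mR=8592/40885 → advance +1; mR−mL=-240/481 → turn -1·90°
n=6: pose=(5,6,W); sL=16/41, sR=80/241; mL=3568/9881, mR=-2216/9881; mL+mR=1352/9881 → advance +1; mR−mL=-24/41 → turn -1·90°

0 10/41 8/29 309/1189 -126/1189 4 7 E
1 160/481 32/85 14496/40885 -5904/40885 5 7 S
2 16/41 80/241 3568/9881 -2216/9881 5 6 W
3 32/117 160/637 1504/5733 -848/5733 4 6 N
4 10/41 8/29 309/1189 -126/1189 4 7 E
5 160/481 32/85 14496/40885 -5904/40885 5 7 S
6 16/41 80/241 3568/9881 -2216/9881 5 6 W
final 4 6 N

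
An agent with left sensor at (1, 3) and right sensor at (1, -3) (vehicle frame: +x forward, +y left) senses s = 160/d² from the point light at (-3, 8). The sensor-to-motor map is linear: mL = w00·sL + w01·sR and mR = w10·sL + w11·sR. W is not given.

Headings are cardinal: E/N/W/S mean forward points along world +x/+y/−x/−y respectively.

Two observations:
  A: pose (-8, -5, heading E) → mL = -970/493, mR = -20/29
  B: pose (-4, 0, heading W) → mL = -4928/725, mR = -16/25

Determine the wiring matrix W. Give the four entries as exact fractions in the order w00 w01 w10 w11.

-1 -1 -1/2 0

obs A: pose=(-8,-5,E) → sL=40/29, sR=10/17, mL=-970/493, mR=-20/29
obs B: pose=(-4,0,W) → sL=32/25, sR=160/29, mL=-4928/725, mR=-16/25
sensor matrix S = [[40/29, 10/17], [32/25, 160/29]]; det S = 490176/71485
solve [mL_A; mL_B] = S·[w00; w01] and [mR_A; mR_B] = S·[w10; w11]:
  w00 = -1, w01 = -1, w10 = -1/2, w11 = 0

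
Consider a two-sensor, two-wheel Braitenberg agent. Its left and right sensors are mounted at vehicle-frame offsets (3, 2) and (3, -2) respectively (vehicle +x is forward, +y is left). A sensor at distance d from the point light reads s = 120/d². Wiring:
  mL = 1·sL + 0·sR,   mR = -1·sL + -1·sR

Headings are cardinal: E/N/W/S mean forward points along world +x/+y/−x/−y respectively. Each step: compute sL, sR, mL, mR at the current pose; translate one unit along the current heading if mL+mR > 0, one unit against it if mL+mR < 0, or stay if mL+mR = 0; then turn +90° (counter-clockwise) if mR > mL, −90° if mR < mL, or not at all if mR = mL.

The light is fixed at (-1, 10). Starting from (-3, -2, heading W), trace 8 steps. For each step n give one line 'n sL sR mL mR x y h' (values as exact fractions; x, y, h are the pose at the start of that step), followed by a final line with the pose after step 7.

n=0: pose=(-3,-2,W); sL=120/221, sR=24/25; mL=120/221, mR=-8304/5525; mL+mR=-24/25 → advance -1; mR−mL=-11304/5525 → turn -1·90°
n=1: pose=(-2,-2,N); sL=4/3, sR=60/41; mL=4/3, mR=-344/123; mL+mR=-60/41 → advance -1; mR−mL=-508/123 → turn -1·90°
n=2: pose=(-2,-3,E); sL=24/25, sR=120/229; mL=24/25, mR=-8496/5725; mL+mR=-120/229 → advance -1; mR−mL=-13992/5725 → turn -1·90°
n=3: pose=(-3,-3,S); sL=15/32, sR=15/34; mL=15/32, mR=-495/544; mL+mR=-15/34 → advance -1; mR−mL=-375/272 → turn -1·90°
n=4: pose=(-3,-2,W); sL=120/221, sR=24/25; mL=120/221, mR=-8304/5525; mL+mR=-24/25 → advance -1; mR−mL=-11304/5525 → turn -1·90°
n=5: pose=(-2,-2,N); sL=4/3, sR=60/41; mL=4/3, mR=-344/123; mL+mR=-60/41 → advance -1; mR−mL=-508/123 → turn -1·90°
n=6: pose=(-2,-3,E); sL=24/25, sR=120/229; mL=24/25, mR=-8496/5725; mL+mR=-120/229 → advance -1; mR−mL=-13992/5725 → turn -1·90°
n=7: pose=(-3,-3,S); sL=15/32, sR=15/34; mL=15/32, mR=-495/544; mL+mR=-15/34 → advance -1; mR−mL=-375/272 → turn -1·90°

0 120/221 24/25 120/221 -8304/5525 -3 -2 W
1 4/3 60/41 4/3 -344/123 -2 -2 N
2 24/25 120/229 24/25 -8496/5725 -2 -3 E
3 15/32 15/34 15/32 -495/544 -3 -3 S
4 120/221 24/25 120/221 -8304/5525 -3 -2 W
5 4/3 60/41 4/3 -344/123 -2 -2 N
6 24/25 120/229 24/25 -8496/5725 -2 -3 E
7 15/32 15/34 15/32 -495/544 -3 -3 S
final -3 -2 W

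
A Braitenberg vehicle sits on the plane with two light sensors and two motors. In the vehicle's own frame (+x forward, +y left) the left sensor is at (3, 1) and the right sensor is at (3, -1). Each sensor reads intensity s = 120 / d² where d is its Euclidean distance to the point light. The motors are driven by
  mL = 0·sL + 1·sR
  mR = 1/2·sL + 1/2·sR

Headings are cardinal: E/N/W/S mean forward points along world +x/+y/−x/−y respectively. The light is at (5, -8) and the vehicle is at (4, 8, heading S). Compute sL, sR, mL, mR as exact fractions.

120/169 120/173 120/173 20520/29237

left sensor world pos  = (5, 5); dL² = 169
right sensor world pos = (3, 5); dR² = 173
sL = 120/169 = 120/169
sR = 120/173 = 120/173
mL = 0·sL + 1·sR = 120/173
mR = 1/2·sL + 1/2·sR = 20520/29237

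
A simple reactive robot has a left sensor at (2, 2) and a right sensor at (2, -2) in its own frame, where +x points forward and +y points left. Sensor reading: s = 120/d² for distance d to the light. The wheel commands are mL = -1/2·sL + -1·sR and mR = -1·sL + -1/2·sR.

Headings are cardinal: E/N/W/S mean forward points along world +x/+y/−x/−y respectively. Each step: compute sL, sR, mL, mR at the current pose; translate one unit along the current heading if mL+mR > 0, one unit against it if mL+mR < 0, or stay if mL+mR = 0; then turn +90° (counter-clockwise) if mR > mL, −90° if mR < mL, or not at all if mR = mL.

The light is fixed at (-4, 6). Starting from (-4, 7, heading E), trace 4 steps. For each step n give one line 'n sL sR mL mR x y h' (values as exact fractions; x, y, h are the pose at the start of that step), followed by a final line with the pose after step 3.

n=0: pose=(-4,7,E); sL=120/13, sR=24; mL=-372/13, mR=-276/13; mL+mR=-648/13 → advance -1; mR−mL=96/13 → turn +1·90°
n=1: pose=(-5,7,N); sL=20/3, sR=12; mL=-46/3, mR=-38/3; mL+mR=-28 → advance -1; mR−mL=8/3 → turn +1·90°
n=2: pose=(-5,6,W); sL=120/13, sR=120/13; mL=-180/13, mR=-180/13; mL+mR=-360/13 → advance -1; mR−mL=0 → turn +0·90°
n=3: pose=(-4,6,W); sL=15, sR=15; mL=-45/2, mR=-45/2; mL+mR=-45 → advance -1; mR−mL=0 → turn +0·90°

0 120/13 24 -372/13 -276/13 -4 7 E
1 20/3 12 -46/3 -38/3 -5 7 N
2 120/13 120/13 -180/13 -180/13 -5 6 W
3 15 15 -45/2 -45/2 -4 6 W
final -3 6 W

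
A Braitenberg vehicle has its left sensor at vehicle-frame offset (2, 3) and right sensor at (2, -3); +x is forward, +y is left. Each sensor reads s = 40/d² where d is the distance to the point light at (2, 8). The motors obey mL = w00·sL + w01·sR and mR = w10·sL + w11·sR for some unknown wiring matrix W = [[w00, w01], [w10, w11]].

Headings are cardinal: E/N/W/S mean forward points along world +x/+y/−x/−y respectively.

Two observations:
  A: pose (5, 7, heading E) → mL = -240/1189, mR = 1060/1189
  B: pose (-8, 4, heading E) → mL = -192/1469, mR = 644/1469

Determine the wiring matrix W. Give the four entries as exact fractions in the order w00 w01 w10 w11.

-1/2 1/2 1 -1/2

obs A: pose=(5,7,E) → sL=40/29, sR=40/41, mL=-240/1189, mR=1060/1189
obs B: pose=(-8,4,E) → sL=8/13, sR=40/113, mL=-192/1469, mR=644/1469
sensor matrix S = [[40/29, 40/41], [8/13, 40/113]]; det S = -195840/1746641
solve [mL_A; mL_B] = S·[w00; w01] and [mR_A; mR_B] = S·[w10; w11]:
  w00 = -1/2, w01 = 1/2, w10 = 1, w11 = -1/2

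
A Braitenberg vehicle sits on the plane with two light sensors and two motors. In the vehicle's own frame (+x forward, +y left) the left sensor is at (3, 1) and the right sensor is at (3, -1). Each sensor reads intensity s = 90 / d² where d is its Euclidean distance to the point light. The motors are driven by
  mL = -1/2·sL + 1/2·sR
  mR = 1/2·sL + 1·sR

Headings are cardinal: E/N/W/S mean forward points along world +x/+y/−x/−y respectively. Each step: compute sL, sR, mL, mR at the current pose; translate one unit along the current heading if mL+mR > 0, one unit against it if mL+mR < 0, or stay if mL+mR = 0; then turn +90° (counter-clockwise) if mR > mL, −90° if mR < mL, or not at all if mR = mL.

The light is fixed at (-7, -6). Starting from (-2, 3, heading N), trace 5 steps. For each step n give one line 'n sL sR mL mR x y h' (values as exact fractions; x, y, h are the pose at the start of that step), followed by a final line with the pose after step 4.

n=0: pose=(-2,3,N); sL=9/16, sR=1/2; mL=-1/32, mR=25/32; mL+mR=3/4 → advance +1; mR−mL=13/16 → turn +1·90°
n=1: pose=(-2,4,W); sL=18/17, sR=18/25; mL=-72/425, mR=531/425; mL+mR=27/25 → advance +1; mR−mL=603/425 → turn +1·90°
n=2: pose=(-3,4,S); sL=45/37, sR=45/29; mL=180/1073, mR=4635/2146; mL+mR=135/58 → advance +1; mR−mL=4275/2146 → turn +1·90°
n=3: pose=(-3,3,E); sL=90/149, sR=90/113; mL=1620/16837, mR=18495/16837; mL+mR=135/113 → advance +1; mR−mL=16875/16837 → turn +1·90°
n=4: pose=(-2,3,N); sL=9/16, sR=1/2; mL=-1/32, mR=25/32; mL+mR=3/4 → advance +1; mR−mL=13/16 → turn +1·90°

0 9/16 1/2 -1/32 25/32 -2 3 N
1 18/17 18/25 -72/425 531/425 -2 4 W
2 45/37 45/29 180/1073 4635/2146 -3 4 S
3 90/149 90/113 1620/16837 18495/16837 -3 3 E
4 9/16 1/2 -1/32 25/32 -2 3 N
final -2 4 W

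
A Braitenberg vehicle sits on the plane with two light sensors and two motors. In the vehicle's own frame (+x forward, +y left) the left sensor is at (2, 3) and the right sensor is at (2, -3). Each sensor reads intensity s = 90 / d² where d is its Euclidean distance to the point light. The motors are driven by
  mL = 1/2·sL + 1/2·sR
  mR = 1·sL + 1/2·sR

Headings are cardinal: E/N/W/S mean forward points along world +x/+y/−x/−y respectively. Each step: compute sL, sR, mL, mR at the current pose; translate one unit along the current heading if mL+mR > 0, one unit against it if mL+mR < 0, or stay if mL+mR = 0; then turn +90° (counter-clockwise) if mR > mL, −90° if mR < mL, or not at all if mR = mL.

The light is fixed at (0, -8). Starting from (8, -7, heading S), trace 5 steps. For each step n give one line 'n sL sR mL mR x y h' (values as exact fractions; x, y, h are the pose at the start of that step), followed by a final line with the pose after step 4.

0 45/61 45/13 1665/793 3915/1586 8 -7 S
1 90/109 90/109 90/109 135/109 8 -8 E
2 9/4 45/74 423/296 189/74 9 -8 N
3 90/53 18/13 1062/689 1647/689 9 -7 W
4 45/61 45/13 1665/793 3915/1586 8 -7 S
final 8 -8 E

n=0: pose=(8,-7,S); sL=45/61, sR=45/13; mL=1665/793, mR=3915/1586; mL+mR=7245/1586 → advance +1; mR−mL=45/122 → turn +1·90°
n=1: pose=(8,-8,E); sL=90/109, sR=90/109; mL=90/109, mR=135/109; mL+mR=225/109 → advance +1; mR−mL=45/109 → turn +1·90°
n=2: pose=(9,-8,N); sL=9/4, sR=45/74; mL=423/296, mR=189/74; mL+mR=1179/296 → advance +1; mR−mL=9/8 → turn +1·90°
n=3: pose=(9,-7,W); sL=90/53, sR=18/13; mL=1062/689, mR=1647/689; mL+mR=2709/689 → advance +1; mR−mL=45/53 → turn +1·90°
n=4: pose=(8,-7,S); sL=45/61, sR=45/13; mL=1665/793, mR=3915/1586; mL+mR=7245/1586 → advance +1; mR−mL=45/122 → turn +1·90°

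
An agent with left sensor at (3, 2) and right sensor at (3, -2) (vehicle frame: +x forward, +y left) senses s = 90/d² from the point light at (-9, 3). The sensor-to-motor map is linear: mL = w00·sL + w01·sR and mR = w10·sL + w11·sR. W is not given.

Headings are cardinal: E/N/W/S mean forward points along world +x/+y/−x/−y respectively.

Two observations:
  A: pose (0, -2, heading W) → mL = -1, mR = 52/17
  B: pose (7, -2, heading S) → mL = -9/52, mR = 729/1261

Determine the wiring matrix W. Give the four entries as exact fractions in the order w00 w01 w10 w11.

obs A: pose=(0,-2,W) → sL=18/17, sR=2, mL=-1, mR=52/17
obs B: pose=(7,-2,S) → sL=45/194, sR=9/26, mL=-9/52, mR=729/1261
sensor matrix S = [[18/17, 2], [45/194, 9/26]]; det S = -2088/21437
solve [mL_A; mL_B] = S·[w00; w01] and [mR_A; mR_B] = S·[w10; w11]:
  w00 = 0, w01 = -1/2, w10 = 1, w11 = 1

0 -1/2 1 1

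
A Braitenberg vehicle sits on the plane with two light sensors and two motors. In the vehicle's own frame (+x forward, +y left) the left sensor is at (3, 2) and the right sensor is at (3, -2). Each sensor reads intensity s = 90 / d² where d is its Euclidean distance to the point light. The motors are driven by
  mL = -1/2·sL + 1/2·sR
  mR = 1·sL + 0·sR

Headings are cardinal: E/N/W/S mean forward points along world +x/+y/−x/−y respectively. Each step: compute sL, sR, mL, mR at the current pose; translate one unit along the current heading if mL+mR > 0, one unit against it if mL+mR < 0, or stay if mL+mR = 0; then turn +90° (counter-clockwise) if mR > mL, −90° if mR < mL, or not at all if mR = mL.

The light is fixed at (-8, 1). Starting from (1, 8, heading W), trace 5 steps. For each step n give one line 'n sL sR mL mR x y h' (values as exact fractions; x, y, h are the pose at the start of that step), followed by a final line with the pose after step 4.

0 90/61 10/13 -280/793 90/61 1 8 W
1 45/58 45/26 180/377 45/58 0 8 S
2 18/37 90/137 432/5069 18/37 0 7 E
3 9/13 45/101 -162/1313 9/13 1 7 N
4 90/61 10/13 -280/793 90/61 1 8 W
final 0 8 S

n=0: pose=(1,8,W); sL=90/61, sR=10/13; mL=-280/793, mR=90/61; mL+mR=890/793 → advance +1; mR−mL=1450/793 → turn +1·90°
n=1: pose=(0,8,S); sL=45/58, sR=45/26; mL=180/377, mR=45/58; mL+mR=945/754 → advance +1; mR−mL=225/754 → turn +1·90°
n=2: pose=(0,7,E); sL=18/37, sR=90/137; mL=432/5069, mR=18/37; mL+mR=2898/5069 → advance +1; mR−mL=2034/5069 → turn +1·90°
n=3: pose=(1,7,N); sL=9/13, sR=45/101; mL=-162/1313, mR=9/13; mL+mR=747/1313 → advance +1; mR−mL=1071/1313 → turn +1·90°
n=4: pose=(1,8,W); sL=90/61, sR=10/13; mL=-280/793, mR=90/61; mL+mR=890/793 → advance +1; mR−mL=1450/793 → turn +1·90°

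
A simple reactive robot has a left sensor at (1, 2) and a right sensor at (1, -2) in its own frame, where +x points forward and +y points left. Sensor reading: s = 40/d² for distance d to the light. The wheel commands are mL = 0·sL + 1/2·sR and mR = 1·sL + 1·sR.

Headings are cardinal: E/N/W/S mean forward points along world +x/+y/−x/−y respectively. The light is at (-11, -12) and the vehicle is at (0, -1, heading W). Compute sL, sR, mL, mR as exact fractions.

40/181 40/269 20/269 18000/48689

left sensor world pos  = (-1, -3); dL² = 181
right sensor world pos = (-1, 1); dR² = 269
sL = 40/181 = 40/181
sR = 40/269 = 40/269
mL = 0·sL + 1/2·sR = 20/269
mR = 1·sL + 1·sR = 18000/48689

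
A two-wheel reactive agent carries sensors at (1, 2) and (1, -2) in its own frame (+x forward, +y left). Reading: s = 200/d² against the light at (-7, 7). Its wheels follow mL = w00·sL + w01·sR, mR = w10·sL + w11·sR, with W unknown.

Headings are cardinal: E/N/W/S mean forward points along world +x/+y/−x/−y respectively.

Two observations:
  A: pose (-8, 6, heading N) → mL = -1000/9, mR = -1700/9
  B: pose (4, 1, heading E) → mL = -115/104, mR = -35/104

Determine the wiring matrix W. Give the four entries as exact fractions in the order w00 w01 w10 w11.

obs A: pose=(-8,6,N) → sL=200/9, sR=200, mL=-1000/9, mR=-1700/9
obs B: pose=(4,1,E) → sL=5/4, sR=25/26, mL=-115/104, mR=-35/104
sensor matrix S = [[200/9, 200], [5/4, 25/26]]; det S = -26750/117
solve [mL_A; mL_B] = S·[w00; w01] and [mR_A; mR_B] = S·[w10; w11]:
  w00 = -1/2, w01 = -1/2, w10 = 1/2, w11 = -1

-1/2 -1/2 1/2 -1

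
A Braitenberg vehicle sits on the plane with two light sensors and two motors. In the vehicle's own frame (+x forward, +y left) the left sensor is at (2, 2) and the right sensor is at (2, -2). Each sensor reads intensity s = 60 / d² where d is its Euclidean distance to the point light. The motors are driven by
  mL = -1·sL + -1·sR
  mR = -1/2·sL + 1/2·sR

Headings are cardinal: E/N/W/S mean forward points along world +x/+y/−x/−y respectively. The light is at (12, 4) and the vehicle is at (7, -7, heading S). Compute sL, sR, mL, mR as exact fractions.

left sensor world pos  = (9, -9); dL² = 178
right sensor world pos = (5, -9); dR² = 218
sL = 60/178 = 30/89
sR = 60/218 = 30/109
mL = -1·sL + -1·sR = -5940/9701
mR = -1/2·sL + 1/2·sR = -300/9701

30/89 30/109 -5940/9701 -300/9701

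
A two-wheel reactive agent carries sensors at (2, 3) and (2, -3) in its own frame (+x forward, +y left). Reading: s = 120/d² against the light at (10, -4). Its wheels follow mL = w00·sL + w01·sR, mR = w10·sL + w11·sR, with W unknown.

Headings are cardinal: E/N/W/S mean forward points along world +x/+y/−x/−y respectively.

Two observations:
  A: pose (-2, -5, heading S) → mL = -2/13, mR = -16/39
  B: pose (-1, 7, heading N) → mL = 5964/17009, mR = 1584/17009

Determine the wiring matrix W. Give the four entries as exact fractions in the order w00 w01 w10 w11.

-1/2 1 -1/2 1/2

obs A: pose=(-2,-5,S) → sL=4/3, sR=20/39, mL=-2/13, mR=-16/39
obs B: pose=(-1,7,N) → sL=24/73, sR=120/233, mL=5964/17009, mR=1584/17009
sensor matrix S = [[4/3, 20/39], [24/73, 120/233]]; det S = 114560/221117
solve [mL_A; mL_B] = S·[w00; w01] and [mR_A; mR_B] = S·[w10; w11]:
  w00 = -1/2, w01 = 1, w10 = -1/2, w11 = 1/2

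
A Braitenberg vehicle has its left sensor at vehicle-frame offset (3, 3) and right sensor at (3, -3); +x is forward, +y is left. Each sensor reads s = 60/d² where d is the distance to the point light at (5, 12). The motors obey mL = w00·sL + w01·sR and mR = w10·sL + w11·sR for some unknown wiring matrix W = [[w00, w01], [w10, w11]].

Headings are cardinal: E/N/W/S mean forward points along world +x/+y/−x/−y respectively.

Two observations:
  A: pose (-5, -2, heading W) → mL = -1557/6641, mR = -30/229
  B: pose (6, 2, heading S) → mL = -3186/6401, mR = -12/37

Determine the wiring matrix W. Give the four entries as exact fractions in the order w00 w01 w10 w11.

-1 -1/2 -1 0

obs A: pose=(-5,-2,W) → sL=30/229, sR=6/29, mL=-1557/6641, mR=-30/229
obs B: pose=(6,2,S) → sL=12/37, sR=60/173, mL=-3186/6401, mR=-12/37
sensor matrix S = [[30/229, 6/29], [12/37, 60/173]]; det S = -921024/42509041
solve [mL_A; mL_B] = S·[w00; w01] and [mR_A; mR_B] = S·[w10; w11]:
  w00 = -1, w01 = -1/2, w10 = -1, w11 = 0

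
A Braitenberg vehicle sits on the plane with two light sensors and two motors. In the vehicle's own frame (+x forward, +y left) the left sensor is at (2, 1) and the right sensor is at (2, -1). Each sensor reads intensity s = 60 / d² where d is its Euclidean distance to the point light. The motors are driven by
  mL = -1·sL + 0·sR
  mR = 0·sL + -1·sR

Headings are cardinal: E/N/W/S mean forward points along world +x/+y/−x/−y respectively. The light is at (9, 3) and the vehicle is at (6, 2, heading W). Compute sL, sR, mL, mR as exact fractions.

60/29 12/5 -60/29 -12/5

left sensor world pos  = (4, 1); dL² = 29
right sensor world pos = (4, 3); dR² = 25
sL = 60/29 = 60/29
sR = 60/25 = 12/5
mL = -1·sL + 0·sR = -60/29
mR = 0·sL + -1·sR = -12/5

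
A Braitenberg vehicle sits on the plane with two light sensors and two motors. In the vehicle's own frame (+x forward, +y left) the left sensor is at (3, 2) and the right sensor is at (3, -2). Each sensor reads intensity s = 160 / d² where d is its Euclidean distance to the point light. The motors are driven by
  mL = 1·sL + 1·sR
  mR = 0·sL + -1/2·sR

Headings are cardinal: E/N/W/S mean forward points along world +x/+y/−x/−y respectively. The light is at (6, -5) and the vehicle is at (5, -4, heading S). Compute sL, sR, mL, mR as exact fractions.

32 160/13 576/13 -80/13

left sensor world pos  = (7, -7); dL² = 5
right sensor world pos = (3, -7); dR² = 13
sL = 160/5 = 32
sR = 160/13 = 160/13
mL = 1·sL + 1·sR = 576/13
mR = 0·sL + -1/2·sR = -80/13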